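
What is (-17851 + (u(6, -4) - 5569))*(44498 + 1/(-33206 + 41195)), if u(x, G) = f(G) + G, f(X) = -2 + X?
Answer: -2776412224630/2663 ≈ -1.0426e+9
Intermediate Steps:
u(x, G) = -2 + 2*G (u(x, G) = (-2 + G) + G = -2 + 2*G)
(-17851 + (u(6, -4) - 5569))*(44498 + 1/(-33206 + 41195)) = (-17851 + ((-2 + 2*(-4)) - 5569))*(44498 + 1/(-33206 + 41195)) = (-17851 + ((-2 - 8) - 5569))*(44498 + 1/7989) = (-17851 + (-10 - 5569))*(44498 + 1/7989) = (-17851 - 5579)*(355494523/7989) = -23430*355494523/7989 = -2776412224630/2663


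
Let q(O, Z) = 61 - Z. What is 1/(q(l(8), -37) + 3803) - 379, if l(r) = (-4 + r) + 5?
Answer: -1478478/3901 ≈ -379.00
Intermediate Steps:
l(r) = 1 + r
1/(q(l(8), -37) + 3803) - 379 = 1/((61 - 1*(-37)) + 3803) - 379 = 1/((61 + 37) + 3803) - 379 = 1/(98 + 3803) - 379 = 1/3901 - 379 = -1478478/3901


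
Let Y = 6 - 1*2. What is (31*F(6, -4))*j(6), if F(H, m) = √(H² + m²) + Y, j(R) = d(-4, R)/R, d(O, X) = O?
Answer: -248/3 - 124*√13/3 ≈ -231.70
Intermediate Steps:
Y = 4 (Y = 6 - 2 = 4)
j(R) = -4/R
F(H, m) = 4 + √(H² + m²) (F(H, m) = √(H² + m²) + 4 = 4 + √(H² + m²))
(31*F(6, -4))*j(6) = (31*(4 + √(6² + (-4)²)))*(-4/6) = (31*(4 + √(36 + 16)))*(-4*⅙) = (31*(4 + √52))*(-⅔) = (31*(4 + 2*√13))*(-⅔) = (124 + 62*√13)*(-⅔) = -248/3 - 124*√13/3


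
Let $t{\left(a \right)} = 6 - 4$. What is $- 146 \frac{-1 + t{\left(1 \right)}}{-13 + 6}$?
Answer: $\frac{146}{7} \approx 20.857$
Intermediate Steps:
$t{\left(a \right)} = 2$ ($t{\left(a \right)} = 6 - 4 = 2$)
$- 146 \frac{-1 + t{\left(1 \right)}}{-13 + 6} = - 146 \frac{-1 + 2}{-13 + 6} = - 146 \cdot 1 \frac{1}{-7} = - 146 \cdot 1 \left(- \frac{1}{7}\right) = \left(-146\right) \left(- \frac{1}{7}\right) = \frac{146}{7}$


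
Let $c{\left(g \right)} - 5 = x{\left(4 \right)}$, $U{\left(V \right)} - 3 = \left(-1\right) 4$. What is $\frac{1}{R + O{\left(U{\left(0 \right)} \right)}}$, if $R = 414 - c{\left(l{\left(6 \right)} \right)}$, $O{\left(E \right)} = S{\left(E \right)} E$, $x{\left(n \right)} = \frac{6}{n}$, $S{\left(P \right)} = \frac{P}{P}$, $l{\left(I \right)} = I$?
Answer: $\frac{2}{813} \approx 0.00246$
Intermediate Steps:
$U{\left(V \right)} = -1$ ($U{\left(V \right)} = 3 - 4 = -1$)
$S{\left(P \right)} = 1$
$c{\left(g \right)} = \frac{13}{2}$ ($c{\left(g \right)} = 5 + \frac{6}{4} = 5 + 6 \cdot \frac{1}{4} = 5 + \frac{3}{2} = \frac{13}{2}$)
$O{\left(E \right)} = E$ ($O{\left(E \right)} = 1 E = E$)
$R = \frac{815}{2}$ ($R = 414 - \frac{13}{2} = \frac{815}{2} \approx 407.5$)
$\frac{1}{R + O{\left(U{\left(0 \right)} \right)}} = \frac{1}{\frac{815}{2} - 1} = \frac{1}{\frac{813}{2}} = \frac{2}{813}$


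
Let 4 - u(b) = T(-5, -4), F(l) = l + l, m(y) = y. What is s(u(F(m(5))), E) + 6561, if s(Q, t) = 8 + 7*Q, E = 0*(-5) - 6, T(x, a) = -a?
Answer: 6569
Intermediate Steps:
F(l) = 2*l
u(b) = 0 (u(b) = 4 - (-1)*(-4) = 4 - 1*4 = 4 - 4 = 0)
E = -6 (E = 0 - 6 = -6)
s(u(F(m(5))), E) + 6561 = (8 + 7*0) + 6561 = (8 + 0) + 6561 = 8 + 6561 = 6569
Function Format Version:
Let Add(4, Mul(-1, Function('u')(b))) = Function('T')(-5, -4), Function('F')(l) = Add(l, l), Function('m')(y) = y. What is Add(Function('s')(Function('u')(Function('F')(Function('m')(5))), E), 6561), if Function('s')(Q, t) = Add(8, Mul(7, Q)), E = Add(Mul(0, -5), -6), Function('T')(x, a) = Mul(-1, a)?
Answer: 6569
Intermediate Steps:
Function('F')(l) = Mul(2, l)
Function('u')(b) = 0 (Function('u')(b) = Add(4, Mul(-1, Mul(-1, -4))) = Add(4, Mul(-1, 4)) = Add(4, -4) = 0)
E = -6 (E = Add(0, -6) = -6)
Add(Function('s')(Function('u')(Function('F')(Function('m')(5))), E), 6561) = Add(Add(8, Mul(7, 0)), 6561) = Add(Add(8, 0), 6561) = Add(8, 6561) = 6569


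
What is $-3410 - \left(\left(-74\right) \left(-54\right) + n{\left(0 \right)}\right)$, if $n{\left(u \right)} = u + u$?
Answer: $-7406$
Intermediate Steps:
$n{\left(u \right)} = 2 u$
$-3410 - \left(\left(-74\right) \left(-54\right) + n{\left(0 \right)}\right) = -3410 - \left(\left(-74\right) \left(-54\right) + 2 \cdot 0\right) = -3410 - \left(3996 + 0\right) = -3410 - 3996 = -7406$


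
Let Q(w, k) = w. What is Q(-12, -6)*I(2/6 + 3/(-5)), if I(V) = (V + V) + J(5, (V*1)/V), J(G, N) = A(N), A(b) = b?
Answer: -28/5 ≈ -5.6000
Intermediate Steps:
J(G, N) = N
I(V) = 1 + 2*V (I(V) = (V + V) + (V*1)/V = 2*V + V/V = 2*V + 1 = 1 + 2*V)
Q(-12, -6)*I(2/6 + 3/(-5)) = -12*(1 + 2*(2/6 + 3/(-5))) = -12*(1 + 2*(2*(⅙) + 3*(-⅕))) = -12*(1 + 2*(⅓ - ⅗)) = -12*(1 + 2*(-4/15)) = -12*(1 - 8/15) = -12*7/15 = -28/5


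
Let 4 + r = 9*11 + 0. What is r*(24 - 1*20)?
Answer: 380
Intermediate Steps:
r = 95 (r = -4 + (9*11 + 0) = -4 + (99 + 0) = -4 + 99 = 95)
r*(24 - 1*20) = 95*(24 - 1*20) = 95*(24 - 20) = 95*4 = 380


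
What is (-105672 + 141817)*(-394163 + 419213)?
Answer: 905432250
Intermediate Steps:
(-105672 + 141817)*(-394163 + 419213) = 36145*25050 = 905432250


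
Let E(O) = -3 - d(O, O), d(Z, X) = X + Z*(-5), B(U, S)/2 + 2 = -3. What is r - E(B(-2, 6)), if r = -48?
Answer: -5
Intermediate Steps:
B(U, S) = -10 (B(U, S) = -4 + 2*(-3) = -4 - 6 = -10)
d(Z, X) = X - 5*Z
E(O) = -3 + 4*O (E(O) = -3 - (O - 5*O) = -3 - (-4)*O = -3 + 4*O)
r - E(B(-2, 6)) = -48 - (-3 + 4*(-10)) = -48 - (-3 - 40) = -48 - 1*(-43) = -48 + 43 = -5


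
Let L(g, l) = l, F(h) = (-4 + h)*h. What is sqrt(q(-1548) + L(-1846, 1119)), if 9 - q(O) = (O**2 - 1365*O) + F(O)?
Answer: 2*I*sqrt(1727673) ≈ 2628.8*I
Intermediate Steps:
F(h) = h*(-4 + h)
q(O) = 9 - O**2 + 1365*O - O*(-4 + O) (q(O) = 9 - ((O**2 - 1365*O) + O*(-4 + O)) = 9 - (O**2 - 1365*O + O*(-4 + O)) = 9 + (-O**2 + 1365*O - O*(-4 + O)) = 9 - O**2 + 1365*O - O*(-4 + O))
sqrt(q(-1548) + L(-1846, 1119)) = sqrt((9 - 2*(-1548)**2 + 1369*(-1548)) + 1119) = sqrt((9 - 2*2396304 - 2119212) + 1119) = sqrt((9 - 4792608 - 2119212) + 1119) = sqrt(-6911811 + 1119) = sqrt(-6910692) = 2*I*sqrt(1727673)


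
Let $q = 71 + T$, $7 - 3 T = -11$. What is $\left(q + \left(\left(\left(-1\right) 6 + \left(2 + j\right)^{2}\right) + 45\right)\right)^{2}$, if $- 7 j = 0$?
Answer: $14400$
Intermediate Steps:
$j = 0$ ($j = \left(- \frac{1}{7}\right) 0 = 0$)
$T = 6$ ($T = \frac{7}{3} - - \frac{11}{3} = \frac{7}{3} + \frac{11}{3} = 6$)
$q = 77$ ($q = 71 + 6 = 77$)
$\left(q + \left(\left(\left(-1\right) 6 + \left(2 + j\right)^{2}\right) + 45\right)\right)^{2} = \left(77 + \left(\left(\left(-1\right) 6 + \left(2 + 0\right)^{2}\right) + 45\right)\right)^{2} = \left(77 + \left(\left(-6 + 2^{2}\right) + 45\right)\right)^{2} = \left(77 + \left(\left(-6 + 4\right) + 45\right)\right)^{2} = \left(77 + \left(-2 + 45\right)\right)^{2} = \left(77 + 43\right)^{2} = 120^{2} = 14400$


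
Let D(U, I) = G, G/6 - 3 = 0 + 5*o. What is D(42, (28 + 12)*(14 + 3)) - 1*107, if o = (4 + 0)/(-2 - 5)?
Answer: -743/7 ≈ -106.14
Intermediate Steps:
o = -4/7 (o = 4/(-7) = 4*(-1/7) = -4/7 ≈ -0.57143)
G = 6/7 (G = 18 + 6*(0 + 5*(-4/7)) = 18 + 6*(0 - 20/7) = 18 + 6*(-20/7) = 18 - 120/7 = 6/7 ≈ 0.85714)
D(U, I) = 6/7
D(42, (28 + 12)*(14 + 3)) - 1*107 = 6/7 - 1*107 = 6/7 - 107 = -743/7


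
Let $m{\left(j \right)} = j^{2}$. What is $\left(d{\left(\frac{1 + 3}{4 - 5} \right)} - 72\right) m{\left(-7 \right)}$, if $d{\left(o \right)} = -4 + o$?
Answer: $-3920$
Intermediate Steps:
$\left(d{\left(\frac{1 + 3}{4 - 5} \right)} - 72\right) m{\left(-7 \right)} = \left(\left(-4 + \frac{1 + 3}{4 - 5}\right) - 72\right) \left(-7\right)^{2} = \left(\left(-4 + \frac{4}{-1}\right) - 72\right) 49 = \left(\left(-4 + 4 \left(-1\right)\right) - 72\right) 49 = \left(\left(-4 - 4\right) - 72\right) 49 = \left(-8 - 72\right) 49 = \left(-80\right) 49 = -3920$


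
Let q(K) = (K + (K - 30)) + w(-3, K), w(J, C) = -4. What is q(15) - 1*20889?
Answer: -20893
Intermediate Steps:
q(K) = -34 + 2*K (q(K) = (K + (K - 30)) - 4 = (K + (-30 + K)) - 4 = (-30 + 2*K) - 4 = -34 + 2*K)
q(15) - 1*20889 = (-34 + 2*15) - 1*20889 = (-34 + 30) - 20889 = -4 - 20889 = -20893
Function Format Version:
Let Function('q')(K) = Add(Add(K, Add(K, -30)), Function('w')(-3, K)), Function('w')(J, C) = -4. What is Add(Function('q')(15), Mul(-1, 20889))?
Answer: -20893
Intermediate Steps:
Function('q')(K) = Add(-34, Mul(2, K)) (Function('q')(K) = Add(Add(K, Add(K, -30)), -4) = Add(Add(K, Add(-30, K)), -4) = Add(Add(-30, Mul(2, K)), -4) = Add(-34, Mul(2, K)))
Add(Function('q')(15), Mul(-1, 20889)) = Add(Add(-34, Mul(2, 15)), Mul(-1, 20889)) = Add(Add(-34, 30), -20889) = Add(-4, -20889) = -20893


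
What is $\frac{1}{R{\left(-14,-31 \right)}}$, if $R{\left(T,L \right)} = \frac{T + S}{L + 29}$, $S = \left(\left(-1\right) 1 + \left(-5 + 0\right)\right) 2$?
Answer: $\frac{1}{13} \approx 0.076923$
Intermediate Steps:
$S = -12$ ($S = \left(-1 - 5\right) 2 = \left(-6\right) 2 = -12$)
$R{\left(T,L \right)} = \frac{-12 + T}{29 + L}$ ($R{\left(T,L \right)} = \frac{T - 12}{L + 29} = \frac{-12 + T}{29 + L}$)
$\frac{1}{R{\left(-14,-31 \right)}} = \frac{1}{\frac{1}{29 - 31} \left(-12 - 14\right)} = \frac{1}{\frac{1}{-2} \left(-26\right)} = \frac{1}{\left(- \frac{1}{2}\right) \left(-26\right)} = \frac{1}{13}$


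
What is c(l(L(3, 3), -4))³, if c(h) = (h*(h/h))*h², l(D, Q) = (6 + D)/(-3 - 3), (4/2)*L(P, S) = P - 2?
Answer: -10604499373/5159780352 ≈ -2.0552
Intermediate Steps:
L(P, S) = -1 + P/2 (L(P, S) = (P - 2)/2 = (-2 + P)/2 = -1 + P/2)
l(D, Q) = -1 - D/6 (l(D, Q) = (6 + D)/(-6) = (6 + D)*(-⅙) = -1 - D/6)
c(h) = h³ (c(h) = (h*1)*h² = h*h² = h³)
c(l(L(3, 3), -4))³ = ((-1 - (-1 + (½)*3)/6)³)³ = ((-1 - (-1 + 3/2)/6)³)³ = ((-1 - ⅙*½)³)³ = ((-1 - 1/12)³)³ = ((-13/12)³)³ = (-2197/1728)³ = -10604499373/5159780352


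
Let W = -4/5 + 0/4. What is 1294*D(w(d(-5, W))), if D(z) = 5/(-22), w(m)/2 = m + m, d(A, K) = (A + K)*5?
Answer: -3235/11 ≈ -294.09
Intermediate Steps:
W = -4/5 (W = -4*1/5 + 0*(1/4) = -4/5 + 0 = -4/5 ≈ -0.80000)
d(A, K) = 5*A + 5*K
w(m) = 4*m (w(m) = 2*(m + m) = 2*(2*m) = 4*m)
D(z) = -5/22 (D(z) = 5*(-1/22) = -5/22)
1294*D(w(d(-5, W))) = 1294*(-5/22) = -3235/11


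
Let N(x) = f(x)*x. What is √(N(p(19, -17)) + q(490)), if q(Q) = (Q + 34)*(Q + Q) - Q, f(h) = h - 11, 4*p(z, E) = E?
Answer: √8209517/4 ≈ 716.31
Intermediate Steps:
p(z, E) = E/4
f(h) = -11 + h
q(Q) = -Q + 2*Q*(34 + Q) (q(Q) = (34 + Q)*(2*Q) - Q = 2*Q*(34 + Q) - Q = -Q + 2*Q*(34 + Q))
N(x) = x*(-11 + x) (N(x) = (-11 + x)*x = x*(-11 + x))
√(N(p(19, -17)) + q(490)) = √(((¼)*(-17))*(-11 + (¼)*(-17)) + 490*(67 + 2*490)) = √(-17*(-11 - 17/4)/4 + 490*(67 + 980)) = √(-17/4*(-61/4) + 490*1047) = √(1037/16 + 513030) = √(8209517/16) = √8209517/4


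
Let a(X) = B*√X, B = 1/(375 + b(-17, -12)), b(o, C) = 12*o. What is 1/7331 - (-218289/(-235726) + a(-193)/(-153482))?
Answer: -1600040933/1728107306 + I*√193/26245422 ≈ -0.92589 + 5.2933e-7*I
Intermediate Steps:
B = 1/171 (B = 1/(375 + 12*(-17)) = 1/(375 - 204) = 1/171 ≈ 0.0058480)
a(X) = √X/171
1/7331 - (-218289/(-235726) + a(-193)/(-153482)) = 1/7331 - (-218289/(-235726) + (√(-193)/171)/(-153482)) = 1/7331 - (-218289*(-1/235726) + ((I*√193)/171)*(-1/153482)) = 1/7331 - (218289/235726 + (I*√193/171)*(-1/153482)) = 1/7331 - (218289/235726 - I*√193/26245422) = 1/7331 + (-218289/235726 + I*√193/26245422) = -1600040933/1728107306 + I*√193/26245422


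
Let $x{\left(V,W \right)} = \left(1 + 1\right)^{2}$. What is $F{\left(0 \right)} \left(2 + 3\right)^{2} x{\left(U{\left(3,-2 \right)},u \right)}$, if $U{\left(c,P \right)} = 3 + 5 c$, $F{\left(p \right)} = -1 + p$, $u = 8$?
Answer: $-100$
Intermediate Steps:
$x{\left(V,W \right)} = 4$ ($x{\left(V,W \right)} = 2^{2} = 4$)
$F{\left(0 \right)} \left(2 + 3\right)^{2} x{\left(U{\left(3,-2 \right)},u \right)} = \left(-1 + 0\right) \left(2 + 3\right)^{2} \cdot 4 = - 5^{2} \cdot 4 = \left(-1\right) 25 \cdot 4 = \left(-25\right) 4 = -100$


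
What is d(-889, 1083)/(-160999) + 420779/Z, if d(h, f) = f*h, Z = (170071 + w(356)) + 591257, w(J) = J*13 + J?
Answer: 805540229765/123375465688 ≈ 6.5292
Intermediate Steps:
w(J) = 14*J (w(J) = 13*J + J = 14*J)
Z = 766312 (Z = (170071 + 14*356) + 591257 = (170071 + 4984) + 591257 = 175055 + 591257 = 766312)
d(-889, 1083)/(-160999) + 420779/Z = (1083*(-889))/(-160999) + 420779/766312 = -962787*(-1/160999) + 420779*(1/766312) = 962787/160999 + 420779/766312 = 805540229765/123375465688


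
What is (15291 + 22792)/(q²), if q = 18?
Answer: 38083/324 ≈ 117.54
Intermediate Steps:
(15291 + 22792)/(q²) = (15291 + 22792)/(18²) = 38083/324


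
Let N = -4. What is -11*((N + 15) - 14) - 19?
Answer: 14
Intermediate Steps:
-11*((N + 15) - 14) - 19 = -11*((-4 + 15) - 14) - 19 = -11*(11 - 14) - 19 = -11*(-3) - 19 = 33 - 19 = 14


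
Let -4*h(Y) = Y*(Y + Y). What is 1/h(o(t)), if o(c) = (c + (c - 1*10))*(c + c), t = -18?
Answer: -1/1371168 ≈ -7.2931e-7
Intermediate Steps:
o(c) = 2*c*(-10 + 2*c) (o(c) = (c + (c - 10))*(2*c) = (c + (-10 + c))*(2*c) = (-10 + 2*c)*(2*c) = 2*c*(-10 + 2*c))
h(Y) = -Y²/2 (h(Y) = -Y*(Y + Y)/4 = -Y*2*Y/4 = -Y²/2)
1/h(o(t)) = 1/(-5184*(-5 - 18)²/2) = 1/(-(4*(-18)*(-23))²/2) = 1/(-½*1656²) = 1/(-½*2742336) = 1/(-1371168) = -1/1371168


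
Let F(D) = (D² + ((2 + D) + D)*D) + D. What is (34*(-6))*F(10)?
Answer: -67320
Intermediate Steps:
F(D) = D + D² + D*(2 + 2*D) (F(D) = (D² + (2 + 2*D)*D) + D = (D² + D*(2 + 2*D)) + D = D + D² + D*(2 + 2*D))
(34*(-6))*F(10) = (34*(-6))*(3*10*(1 + 10)) = -612*10*11 = -204*330 = -67320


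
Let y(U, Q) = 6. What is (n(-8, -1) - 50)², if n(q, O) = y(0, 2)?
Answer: 1936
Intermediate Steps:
n(q, O) = 6
(n(-8, -1) - 50)² = (6 - 50)² = (-44)² = 1936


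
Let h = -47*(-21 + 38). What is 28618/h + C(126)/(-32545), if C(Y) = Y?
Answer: -931473484/26003455 ≈ -35.821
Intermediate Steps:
h = -799 (h = -47*17 = -799)
28618/h + C(126)/(-32545) = 28618/(-799) + 126/(-32545) = 28618*(-1/799) + 126*(-1/32545) = -28618/799 - 126/32545 = -931473484/26003455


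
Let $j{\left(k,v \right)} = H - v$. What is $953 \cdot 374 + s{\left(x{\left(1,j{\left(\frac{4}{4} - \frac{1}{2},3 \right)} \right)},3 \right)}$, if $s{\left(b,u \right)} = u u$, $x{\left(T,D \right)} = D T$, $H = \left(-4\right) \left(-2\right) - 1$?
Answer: $356431$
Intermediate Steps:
$H = 7$ ($H = 8 - 1 = 7$)
$j{\left(k,v \right)} = 7 - v$
$s{\left(b,u \right)} = u^{2}$
$953 \cdot 374 + s{\left(x{\left(1,j{\left(\frac{4}{4} - \frac{1}{2},3 \right)} \right)},3 \right)} = 953 \cdot 374 + 3^{2} = 356422 + 9 = 356431$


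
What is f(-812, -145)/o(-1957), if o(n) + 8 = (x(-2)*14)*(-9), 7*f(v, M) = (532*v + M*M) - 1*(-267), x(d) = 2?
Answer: 102673/455 ≈ 225.66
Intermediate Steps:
f(v, M) = 267/7 + 76*v + M²/7 (f(v, M) = ((532*v + M*M) - 1*(-267))/7 = ((532*v + M²) + 267)/7 = ((M² + 532*v) + 267)/7 = (267 + M² + 532*v)/7 = 267/7 + 76*v + M²/7)
o(n) = -260 (o(n) = -8 + (2*14)*(-9) = -8 + 28*(-9) = -8 - 252 = -260)
f(-812, -145)/o(-1957) = (267/7 + 76*(-812) + (⅐)*(-145)²)/(-260) = (267/7 - 61712 + (⅐)*21025)*(-1/260) = (267/7 - 61712 + 21025/7)*(-1/260) = -410692/7*(-1/260) = 102673/455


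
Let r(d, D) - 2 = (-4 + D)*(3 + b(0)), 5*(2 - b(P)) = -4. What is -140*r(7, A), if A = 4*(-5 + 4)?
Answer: 6216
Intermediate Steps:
b(P) = 14/5 (b(P) = 2 - 1/5*(-4) = 2 + 4/5 = 14/5)
A = -4 (A = 4*(-1) = -4)
r(d, D) = -106/5 + 29*D/5 (r(d, D) = 2 + (-4 + D)*(3 + 14/5) = 2 + (-4 + D)*(29/5) = 2 + (-116/5 + 29*D/5) = -106/5 + 29*D/5)
-140*r(7, A) = -140*(-106/5 + (29/5)*(-4)) = -140*(-106/5 - 116/5) = -140*(-222/5) = 6216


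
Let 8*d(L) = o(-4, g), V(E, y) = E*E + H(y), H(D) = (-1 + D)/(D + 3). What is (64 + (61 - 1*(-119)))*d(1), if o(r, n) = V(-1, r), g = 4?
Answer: 183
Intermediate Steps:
H(D) = (-1 + D)/(3 + D)
V(E, y) = E² + (-1 + y)/(3 + y) (V(E, y) = E*E + (-1 + y)/(3 + y) = E² + (-1 + y)/(3 + y))
o(r, n) = (2 + 2*r)/(3 + r) (o(r, n) = (-1 + r + (-1)²*(3 + r))/(3 + r) = (-1 + r + 1*(3 + r))/(3 + r) = (-1 + r + (3 + r))/(3 + r) = (2 + 2*r)/(3 + r))
d(L) = ¾ (d(L) = (2*(1 - 4)/(3 - 4))/8 = (2*(-3)/(-1))/8 = (2*(-1)*(-3))/8 = (⅛)*6 = ¾)
(64 + (61 - 1*(-119)))*d(1) = (64 + (61 - 1*(-119)))*(¾) = (64 + (61 + 119))*(¾) = (64 + 180)*(¾) = 244*(¾) = 183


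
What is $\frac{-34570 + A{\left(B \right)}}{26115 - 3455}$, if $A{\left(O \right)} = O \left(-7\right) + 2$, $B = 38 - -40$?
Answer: $- \frac{17557}{11330} \approx -1.5496$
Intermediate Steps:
$B = 78$ ($B = 38 + 40 = 78$)
$A{\left(O \right)} = 2 - 7 O$ ($A{\left(O \right)} = - 7 O + 2 = 2 - 7 O$)
$\frac{-34570 + A{\left(B \right)}}{26115 - 3455} = \frac{-34570 + \left(2 - 546\right)}{26115 - 3455} = \frac{-34570 + \left(2 - 546\right)}{22660} = \left(-34570 - 544\right) \frac{1}{22660} = \left(-35114\right) \frac{1}{22660} = - \frac{17557}{11330}$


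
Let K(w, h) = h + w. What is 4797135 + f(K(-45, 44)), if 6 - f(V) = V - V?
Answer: 4797141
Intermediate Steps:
f(V) = 6 (f(V) = 6 - (V - V) = 6 - 1*0 = 6 + 0 = 6)
4797135 + f(K(-45, 44)) = 4797135 + 6 = 4797141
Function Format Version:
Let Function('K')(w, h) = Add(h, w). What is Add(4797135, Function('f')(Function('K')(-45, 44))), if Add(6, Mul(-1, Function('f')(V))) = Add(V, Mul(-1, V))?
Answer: 4797141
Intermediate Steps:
Function('f')(V) = 6 (Function('f')(V) = Add(6, Mul(-1, Add(V, Mul(-1, V)))) = Add(6, Mul(-1, 0)) = Add(6, 0) = 6)
Add(4797135, Function('f')(Function('K')(-45, 44))) = Add(4797135, 6) = 4797141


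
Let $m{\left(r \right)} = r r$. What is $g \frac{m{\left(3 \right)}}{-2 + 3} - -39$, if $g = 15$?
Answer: $174$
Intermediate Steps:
$m{\left(r \right)} = r^{2}$
$g \frac{m{\left(3 \right)}}{-2 + 3} - -39 = 15 \frac{3^{2}}{-2 + 3} - -39 = 15 \cdot \frac{9}{1} + 39 = 15 \cdot 9 \cdot 1 + 39 = 15 \cdot 9 + 39 = 135 + 39 = 174$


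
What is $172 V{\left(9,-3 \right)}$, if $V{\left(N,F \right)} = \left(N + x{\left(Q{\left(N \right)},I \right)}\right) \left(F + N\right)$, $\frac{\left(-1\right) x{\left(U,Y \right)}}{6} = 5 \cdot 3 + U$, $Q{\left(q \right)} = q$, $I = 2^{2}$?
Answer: $-139320$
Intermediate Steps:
$I = 4$
$x{\left(U,Y \right)} = -90 - 6 U$ ($x{\left(U,Y \right)} = - 6 \left(5 \cdot 3 + U\right) = - 6 \left(15 + U\right) = -90 - 6 U$)
$V{\left(N,F \right)} = \left(-90 - 5 N\right) \left(F + N\right)$ ($V{\left(N,F \right)} = \left(N - \left(90 + 6 N\right)\right) \left(F + N\right) = \left(-90 - 5 N\right) \left(F + N\right)$)
$172 V{\left(9,-3 \right)} = 172 \left(\left(-90\right) \left(-3\right) - 810 - 5 \cdot 9^{2} - \left(-15\right) 9\right) = 172 \left(270 - 810 - 405 + 135\right) = 172 \left(-810\right) = -139320$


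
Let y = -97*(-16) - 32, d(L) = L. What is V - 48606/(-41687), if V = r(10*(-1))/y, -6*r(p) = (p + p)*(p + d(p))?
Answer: 5332649/4752318 ≈ 1.1221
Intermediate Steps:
y = 1520 (y = 1552 - 32 = 1520)
r(p) = -2*p**2/3 (r(p) = -(p + p)*(p + p)/6 = -2*p*2*p/6 = -2*p**2/3)
V = -5/114 (V = -2*(10*(-1))**2/3/1520 = -2/3*(-10)**2*(1/1520) = -2/3*100*(1/1520) = -200/3*1/1520 = -5/114 ≈ -0.043860)
V - 48606/(-41687) = -5/114 - 48606/(-41687) = -5/114 - 48606*(-1)/41687 = -5/114 - 1*(-48606/41687) = -5/114 + 48606/41687 = 5332649/4752318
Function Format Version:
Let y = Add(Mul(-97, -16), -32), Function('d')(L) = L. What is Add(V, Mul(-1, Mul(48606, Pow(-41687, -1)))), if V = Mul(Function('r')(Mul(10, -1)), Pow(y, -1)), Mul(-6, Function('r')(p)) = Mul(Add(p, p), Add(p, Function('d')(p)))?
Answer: Rational(5332649, 4752318) ≈ 1.1221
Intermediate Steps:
y = 1520 (y = Add(1552, -32) = 1520)
Function('r')(p) = Mul(Rational(-2, 3), Pow(p, 2)) (Function('r')(p) = Mul(Rational(-1, 6), Mul(Add(p, p), Add(p, p))) = Mul(Rational(-1, 6), Mul(Mul(2, p), Mul(2, p))) = Mul(Rational(-1, 6), Mul(4, Pow(p, 2))) = Mul(Rational(-2, 3), Pow(p, 2)))
V = Rational(-5, 114) (V = Mul(Mul(Rational(-2, 3), Pow(Mul(10, -1), 2)), Pow(1520, -1)) = Mul(Mul(Rational(-2, 3), Pow(-10, 2)), Rational(1, 1520)) = Mul(Mul(Rational(-2, 3), 100), Rational(1, 1520)) = Mul(Rational(-200, 3), Rational(1, 1520)) = Rational(-5, 114) ≈ -0.043860)
Add(V, Mul(-1, Mul(48606, Pow(-41687, -1)))) = Add(Rational(-5, 114), Mul(-1, Mul(48606, Pow(-41687, -1)))) = Add(Rational(-5, 114), Mul(-1, Mul(48606, Rational(-1, 41687)))) = Add(Rational(-5, 114), Mul(-1, Rational(-48606, 41687))) = Add(Rational(-5, 114), Rational(48606, 41687)) = Rational(5332649, 4752318)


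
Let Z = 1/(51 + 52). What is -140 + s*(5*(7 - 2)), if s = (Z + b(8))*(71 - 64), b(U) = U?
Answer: 129955/103 ≈ 1261.7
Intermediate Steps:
Z = 1/103 ≈ 0.0097087
s = 5775/103 (s = (1/103 + 8)*(71 - 64) = (825/103)*7 = 5775/103 ≈ 56.068)
-140 + s*(5*(7 - 2)) = -140 + 5775*(5*(7 - 2))/103 = -140 + 5775*(5*5)/103 = -140 + (5775/103)*25 = -140 + 144375/103 = 129955/103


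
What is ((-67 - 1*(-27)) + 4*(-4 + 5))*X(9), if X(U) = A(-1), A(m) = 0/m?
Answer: 0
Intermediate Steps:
A(m) = 0
X(U) = 0
((-67 - 1*(-27)) + 4*(-4 + 5))*X(9) = ((-67 - 1*(-27)) + 4*(-4 + 5))*0 = ((-67 + 27) + 4*1)*0 = (-40 + 4)*0 = -36*0 = 0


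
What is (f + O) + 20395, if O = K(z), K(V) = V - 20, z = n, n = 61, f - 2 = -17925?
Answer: 2513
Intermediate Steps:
f = -17923 (f = 2 - 17925 = -17923)
z = 61
K(V) = -20 + V
O = 41 (O = -20 + 61 = 41)
(f + O) + 20395 = (-17923 + 41) + 20395 = -17882 + 20395 = 2513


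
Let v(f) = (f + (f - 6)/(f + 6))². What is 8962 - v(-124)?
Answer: -21380279/3481 ≈ -6142.0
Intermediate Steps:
v(f) = (f + (-6 + f)/(6 + f))²
8962 - v(-124) = 8962 - (-6 + (-124)² + 7*(-124))²/(6 - 124)² = 8962 - (-6 + 15376 - 868)²/(-118)² = 8962 - 14502²/13924 = 8962 - 210308004/13924 = 8962 - 1*52577001/3481 = 8962 - 52577001/3481 = -21380279/3481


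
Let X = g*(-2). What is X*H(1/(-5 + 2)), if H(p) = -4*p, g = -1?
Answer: 8/3 ≈ 2.6667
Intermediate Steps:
X = 2 (X = -1*(-2) = 2)
X*H(1/(-5 + 2)) = 2*(-4/(-5 + 2)) = 2*(-4/(-3)) = 2*(-4*(-⅓)) = 2*(4/3) = 8/3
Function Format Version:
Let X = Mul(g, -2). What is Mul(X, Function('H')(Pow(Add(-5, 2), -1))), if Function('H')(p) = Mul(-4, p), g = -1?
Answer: Rational(8, 3) ≈ 2.6667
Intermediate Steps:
X = 2 (X = Mul(-1, -2) = 2)
Mul(X, Function('H')(Pow(Add(-5, 2), -1))) = Mul(2, Mul(-4, Pow(Add(-5, 2), -1))) = Mul(2, Mul(-4, Pow(-3, -1))) = Mul(2, Mul(-4, Rational(-1, 3))) = Mul(2, Rational(4, 3)) = Rational(8, 3)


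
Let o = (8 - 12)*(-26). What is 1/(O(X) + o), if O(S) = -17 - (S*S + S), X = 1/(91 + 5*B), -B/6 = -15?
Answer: 292681/25462705 ≈ 0.011495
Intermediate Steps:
B = 90 (B = -6*(-15) = 90)
o = 104 (o = -4*(-26) = 104)
X = 1/541 (X = 1/(91 + 5*90) = 1/(91 + 450) = 1/541 ≈ 0.0018484)
O(S) = -17 - S - S² (O(S) = -17 - (S² + S) = -17 - (S + S²) = -17 + (-S - S²) = -17 - S - S²)
1/(O(X) + o) = 1/((-17 - 1*1/541 - (1/541)²) + 104) = 1/((-17 - 1/541 - 1*1/292681) + 104) = 1/((-17 - 1/541 - 1/292681) + 104) = 1/(-4976119/292681 + 104) = 1/(25462705/292681) = 292681/25462705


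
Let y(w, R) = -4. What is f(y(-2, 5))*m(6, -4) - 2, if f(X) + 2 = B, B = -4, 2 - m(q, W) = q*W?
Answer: -158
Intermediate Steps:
m(q, W) = 2 - W*q (m(q, W) = 2 - q*W = 2 - W*q)
f(X) = -6 (f(X) = -2 - 4 = -6)
f(y(-2, 5))*m(6, -4) - 2 = -6*(2 - 1*(-4)*6) - 2 = -6*(2 + 24) - 2 = -6*26 - 2 = -156 - 2 = -158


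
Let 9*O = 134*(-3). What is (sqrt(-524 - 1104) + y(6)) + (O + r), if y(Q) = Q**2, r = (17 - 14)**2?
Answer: 1/3 + 2*I*sqrt(407) ≈ 0.33333 + 40.349*I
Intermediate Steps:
r = 9 (r = 3**2 = 9)
O = -134/3 (O = (134*(-3))/9 = (1/9)*(-402) = -134/3 ≈ -44.667)
(sqrt(-524 - 1104) + y(6)) + (O + r) = (sqrt(-524 - 1104) + 6**2) + (-134/3 + 9) = (sqrt(-1628) + 36) - 107/3 = (2*I*sqrt(407) + 36) - 107/3 = (36 + 2*I*sqrt(407)) - 107/3 = 1/3 + 2*I*sqrt(407)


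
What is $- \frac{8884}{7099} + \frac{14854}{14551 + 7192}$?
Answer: $- \frac{87716266}{154353557} \approx -0.56828$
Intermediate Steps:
$- \frac{8884}{7099} + \frac{14854}{14551 + 7192} = \left(-8884\right) \frac{1}{7099} + \frac{14854}{21743} = - \frac{8884}{7099} + 14854 \cdot \frac{1}{21743} = - \frac{8884}{7099} + \frac{14854}{21743} = - \frac{87716266}{154353557}$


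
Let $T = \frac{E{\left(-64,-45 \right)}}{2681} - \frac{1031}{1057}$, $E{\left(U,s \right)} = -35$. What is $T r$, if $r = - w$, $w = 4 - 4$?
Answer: $0$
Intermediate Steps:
$w = 0$ ($w = 4 - 4 = 0$)
$r = 0$ ($r = \left(-1\right) 0 = 0$)
$T = - \frac{400158}{404831}$ ($T = - \frac{35}{2681} - \frac{1031}{1057} = \left(-35\right) \frac{1}{2681} - \frac{1031}{1057} = - \frac{5}{383} - \frac{1031}{1057} = - \frac{400158}{404831} \approx -0.98846$)
$T r = \left(- \frac{400158}{404831}\right) 0 = 0$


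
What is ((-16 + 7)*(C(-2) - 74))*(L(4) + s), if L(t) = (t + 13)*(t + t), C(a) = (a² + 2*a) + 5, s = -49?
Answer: 54027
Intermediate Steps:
C(a) = 5 + a² + 2*a
L(t) = 2*t*(13 + t) (L(t) = (13 + t)*(2*t) = 2*t*(13 + t))
((-16 + 7)*(C(-2) - 74))*(L(4) + s) = ((-16 + 7)*((5 + (-2)² + 2*(-2)) - 74))*(2*4*(13 + 4) - 49) = (-9*((5 + 4 - 4) - 74))*(2*4*17 - 49) = (-9*(5 - 74))*(136 - 49) = -9*(-69)*87 = 621*87 = 54027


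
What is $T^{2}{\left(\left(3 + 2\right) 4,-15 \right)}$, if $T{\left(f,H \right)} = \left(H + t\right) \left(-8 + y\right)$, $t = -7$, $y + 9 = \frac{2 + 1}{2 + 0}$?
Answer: $116281$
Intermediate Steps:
$y = - \frac{15}{2}$ ($y = -9 + \frac{2 + 1}{2 + 0} = -9 + \frac{3}{2} = - \frac{15}{2} \approx -7.5$)
$T{\left(f,H \right)} = \frac{217}{2} - \frac{31 H}{2}$ ($T{\left(f,H \right)} = \left(H - 7\right) \left(-8 - \frac{15}{2}\right) = \left(-7 + H\right) \left(- \frac{31}{2}\right) = \frac{217}{2} - \frac{31 H}{2}$)
$T^{2}{\left(\left(3 + 2\right) 4,-15 \right)} = \left(\frac{217}{2} - - \frac{465}{2}\right)^{2} = \left(\frac{217}{2} + \frac{465}{2}\right)^{2} = 341^{2} = 116281$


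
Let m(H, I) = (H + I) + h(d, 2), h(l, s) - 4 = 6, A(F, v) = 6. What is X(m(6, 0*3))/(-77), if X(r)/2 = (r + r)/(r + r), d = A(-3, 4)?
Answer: -2/77 ≈ -0.025974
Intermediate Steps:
d = 6
h(l, s) = 10 (h(l, s) = 4 + 6 = 10)
m(H, I) = 10 + H + I (m(H, I) = (H + I) + 10 = 10 + H + I)
X(r) = 2 (X(r) = 2*((r + r)/(r + r)) = 2*((2*r)/((2*r))) = 2*((2*r)*(1/(2*r))) = 2*1 = 2)
X(m(6, 0*3))/(-77) = 2/(-77) = 2*(-1/77) = -2/77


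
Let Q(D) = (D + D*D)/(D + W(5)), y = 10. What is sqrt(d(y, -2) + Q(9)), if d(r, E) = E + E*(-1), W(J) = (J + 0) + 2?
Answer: 3*sqrt(10)/4 ≈ 2.3717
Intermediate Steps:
W(J) = 2 + J (W(J) = J + 2 = 2 + J)
d(r, E) = 0 (d(r, E) = E - E = 0)
Q(D) = (D + D**2)/(7 + D) (Q(D) = (D + D*D)/(D + (2 + 5)) = (D + D**2)/(D + 7) = (D + D**2)/(7 + D))
sqrt(d(y, -2) + Q(9)) = sqrt(0 + 9*(1 + 9)/(7 + 9)) = sqrt(0 + 9*10/16) = sqrt(0 + 9*(1/16)*10) = sqrt(0 + 45/8) = sqrt(45/8) = 3*sqrt(10)/4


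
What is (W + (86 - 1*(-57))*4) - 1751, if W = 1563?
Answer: 384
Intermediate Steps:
(W + (86 - 1*(-57))*4) - 1751 = (1563 + (86 - 1*(-57))*4) - 1751 = (1563 + (86 + 57)*4) - 1751 = (1563 + 143*4) - 1751 = (1563 + 572) - 1751 = 2135 - 1751 = 384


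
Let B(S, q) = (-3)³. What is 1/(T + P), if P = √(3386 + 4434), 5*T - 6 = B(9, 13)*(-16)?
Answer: -1095/1828 + 25*√1955/1828 ≈ 0.0056808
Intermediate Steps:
B(S, q) = -27
T = 438/5 (T = 6/5 + (-27*(-16))/5 = 6/5 + (⅕)*432 = 6/5 + 432/5 = 438/5 ≈ 87.600)
P = 2*√1955 (P = √7820 = 2*√1955 ≈ 88.431)
1/(T + P) = 1/(438/5 + 2*√1955)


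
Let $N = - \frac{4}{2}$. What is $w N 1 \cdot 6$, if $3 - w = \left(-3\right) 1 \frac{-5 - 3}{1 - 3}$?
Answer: $-180$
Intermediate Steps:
$N = -2$ ($N = \left(-4\right) \frac{1}{2} = -2$)
$w = 15$ ($w = 3 - \left(-3\right) 1 \frac{-5 - 3}{1 - 3} = 3 - - 3 \left(- \frac{8}{-2}\right) = 3 - - 3 \left(\left(-8\right) \left(- \frac{1}{2}\right)\right) = 3 - \left(-3\right) 4 = 3 - -12 = 3 + 12 = 15$)
$w N 1 \cdot 6 = 15 \left(-2\right) 1 \cdot 6 = 15 \left(\left(-2\right) 6\right) = 15 \left(-12\right) = -180$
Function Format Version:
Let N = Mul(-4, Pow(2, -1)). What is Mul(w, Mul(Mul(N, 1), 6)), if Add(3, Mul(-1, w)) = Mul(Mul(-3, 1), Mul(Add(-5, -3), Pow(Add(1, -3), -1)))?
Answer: -180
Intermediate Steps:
N = -2 (N = Mul(-4, Rational(1, 2)) = -2)
w = 15 (w = Add(3, Mul(-1, Mul(Mul(-3, 1), Mul(Add(-5, -3), Pow(Add(1, -3), -1))))) = Add(3, Mul(-1, Mul(-3, Mul(-8, Pow(-2, -1))))) = Add(3, Mul(-1, Mul(-3, Mul(-8, Rational(-1, 2))))) = Add(3, Mul(-1, Mul(-3, 4))) = Add(3, Mul(-1, -12)) = Add(3, 12) = 15)
Mul(w, Mul(Mul(N, 1), 6)) = Mul(15, Mul(Mul(-2, 1), 6)) = Mul(15, Mul(-2, 6)) = Mul(15, -12) = -180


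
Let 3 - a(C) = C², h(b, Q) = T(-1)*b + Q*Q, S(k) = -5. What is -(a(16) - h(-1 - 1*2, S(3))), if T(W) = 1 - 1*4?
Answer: 287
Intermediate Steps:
T(W) = -3 (T(W) = 1 - 4 = -3)
h(b, Q) = Q² - 3*b (h(b, Q) = -3*b + Q*Q = -3*b + Q² = Q² - 3*b)
a(C) = 3 - C²
-(a(16) - h(-1 - 1*2, S(3))) = -((3 - 1*16²) - ((-5)² - 3*(-1 - 1*2))) = -((3 - 1*256) - (25 - 3*(-1 - 2))) = -((3 - 256) - (25 - 3*(-3))) = -(-253 - (25 + 9)) = -(-253 - 1*34) = -(-253 - 34) = -1*(-287) = 287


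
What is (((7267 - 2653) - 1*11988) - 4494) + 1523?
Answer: -10345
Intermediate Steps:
(((7267 - 2653) - 1*11988) - 4494) + 1523 = ((4614 - 11988) - 4494) + 1523 = (-7374 - 4494) + 1523 = -11868 + 1523 = -10345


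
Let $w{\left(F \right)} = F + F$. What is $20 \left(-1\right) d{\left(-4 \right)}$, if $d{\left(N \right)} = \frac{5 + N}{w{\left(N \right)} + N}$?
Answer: $\frac{5}{3} \approx 1.6667$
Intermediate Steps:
$w{\left(F \right)} = 2 F$
$d{\left(N \right)} = \frac{5 + N}{3 N}$ ($d{\left(N \right)} = \frac{5 + N}{2 N + N} = \frac{5 + N}{3 N}$)
$20 \left(-1\right) d{\left(-4 \right)} = 20 \left(-1\right) \frac{5 - 4}{3 \left(-4\right)} = - 20 \cdot \frac{1}{3} \left(- \frac{1}{4}\right) 1 = \left(-20\right) \left(- \frac{1}{12}\right) = \frac{5}{3}$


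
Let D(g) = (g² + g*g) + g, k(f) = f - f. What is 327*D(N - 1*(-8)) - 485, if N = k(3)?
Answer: 43987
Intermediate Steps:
k(f) = 0
N = 0
D(g) = g + 2*g² (D(g) = (g² + g²) + g = 2*g² + g = g + 2*g²)
327*D(N - 1*(-8)) - 485 = 327*((0 - 1*(-8))*(1 + 2*(0 - 1*(-8)))) - 485 = 327*((0 + 8)*(1 + 2*(0 + 8))) - 485 = 327*(8*(1 + 2*8)) - 485 = 327*(8*(1 + 16)) - 485 = 327*(8*17) - 485 = 327*136 - 485 = 44472 - 485 = 43987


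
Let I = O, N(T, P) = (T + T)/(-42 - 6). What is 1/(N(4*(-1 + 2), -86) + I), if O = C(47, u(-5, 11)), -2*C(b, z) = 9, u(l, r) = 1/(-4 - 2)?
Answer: -3/14 ≈ -0.21429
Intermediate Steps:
u(l, r) = -⅙ (u(l, r) = 1/(-6) = -⅙)
C(b, z) = -9/2 (C(b, z) = -½*9 = -9/2)
O = -9/2 ≈ -4.5000
N(T, P) = -T/24 (N(T, P) = (2*T)/(-48) = (2*T)*(-1/48) = -T/24)
I = -9/2 ≈ -4.5000
1/(N(4*(-1 + 2), -86) + I) = 1/(-(-1 + 2)/6 - 9/2) = 1/(-1/6 - 9/2) = 1/(-1/24*4 - 9/2) = 1/(-⅙ - 9/2) = 1/(-14/3) = -3/14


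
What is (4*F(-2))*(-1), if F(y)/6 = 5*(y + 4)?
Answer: -240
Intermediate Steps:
F(y) = 120 + 30*y (F(y) = 6*(5*(y + 4)) = 6*(5*(4 + y)) = 6*(20 + 5*y) = 120 + 30*y)
(4*F(-2))*(-1) = (4*(120 + 30*(-2)))*(-1) = (4*(120 - 60))*(-1) = (4*60)*(-1) = 240*(-1) = -240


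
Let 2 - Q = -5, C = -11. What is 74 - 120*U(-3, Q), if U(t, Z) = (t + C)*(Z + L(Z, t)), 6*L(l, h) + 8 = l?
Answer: 11554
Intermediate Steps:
L(l, h) = -4/3 + l/6
Q = 7 (Q = 2 - 1*(-5) = 2 + 5 = 7)
U(t, Z) = (-11 + t)*(-4/3 + 7*Z/6) (U(t, Z) = (t - 11)*(Z + (-4/3 + Z/6)) = (-11 + t)*(-4/3 + 7*Z/6))
74 - 120*U(-3, Q) = 74 - 120*(44/3 - 77/6*7 - 4/3*(-3) + (7/6)*7*(-3)) = 74 - 120*(44/3 - 539/6 + 4 - 49/2) = 74 - 120*(-287/3) = 74 + 11480 = 11554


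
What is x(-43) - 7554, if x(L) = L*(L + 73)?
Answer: -8844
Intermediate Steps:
x(L) = L*(73 + L)
x(-43) - 7554 = -43*(73 - 43) - 7554 = -43*30 - 7554 = -1290 - 7554 = -8844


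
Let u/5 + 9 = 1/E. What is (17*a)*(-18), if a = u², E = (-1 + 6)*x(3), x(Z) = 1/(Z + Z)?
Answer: -465426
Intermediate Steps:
x(Z) = 1/(2*Z)
E = ⅚ (E = (-1 + 6)*((½)/3) = 5*((½)*(⅓)) = 5*(⅙) = ⅚ ≈ 0.83333)
u = -39 (u = -45 + 5/(⅚) = -45 + 5*(6/5) = -45 + 6 = -39)
a = 1521 (a = (-39)² = 1521)
(17*a)*(-18) = (17*1521)*(-18) = 25857*(-18) = -465426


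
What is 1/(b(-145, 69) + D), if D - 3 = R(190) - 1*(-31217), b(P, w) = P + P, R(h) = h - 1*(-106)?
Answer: 1/31226 ≈ 3.2025e-5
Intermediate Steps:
R(h) = 106 + h (R(h) = h + 106 = 106 + h)
b(P, w) = 2*P
D = 31516 (D = 3 + ((106 + 190) - 1*(-31217)) = 3 + (296 + 31217) = 3 + 31513 = 31516)
1/(b(-145, 69) + D) = 1/(2*(-145) + 31516) = 1/(-290 + 31516) = 1/31226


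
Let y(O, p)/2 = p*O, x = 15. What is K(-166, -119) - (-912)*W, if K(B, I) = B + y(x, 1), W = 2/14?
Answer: -40/7 ≈ -5.7143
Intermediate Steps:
W = ⅐ (W = 2*(1/14) = ⅐ ≈ 0.14286)
y(O, p) = 2*O*p (y(O, p) = 2*(p*O) = 2*(O*p) = 2*O*p)
K(B, I) = 30 + B (K(B, I) = B + 2*15*1 = B + 30 = 30 + B)
K(-166, -119) - (-912)*W = (30 - 166) - (-912)/7 = -136 - 1*(-912/7) = -136 + 912/7 = -40/7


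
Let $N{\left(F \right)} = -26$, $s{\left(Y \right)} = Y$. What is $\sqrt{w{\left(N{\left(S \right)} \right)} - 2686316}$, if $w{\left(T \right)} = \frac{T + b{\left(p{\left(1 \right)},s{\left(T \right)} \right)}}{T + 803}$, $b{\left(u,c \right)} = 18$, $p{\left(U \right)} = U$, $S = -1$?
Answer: $\frac{2 i \sqrt{405451719645}}{777} \approx 1639.0 i$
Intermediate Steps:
$w{\left(T \right)} = \frac{18 + T}{803 + T}$ ($w{\left(T \right)} = \frac{T + 18}{T + 803} = \frac{18 + T}{803 + T}$)
$\sqrt{w{\left(N{\left(S \right)} \right)} - 2686316} = \sqrt{\frac{18 - 26}{803 - 26} - 2686316} = \sqrt{\frac{1}{777} \left(-8\right) - 2686316} = \sqrt{- \frac{8}{777} - 2686316} = \sqrt{- \frac{2087267540}{777}} = \frac{2 i \sqrt{405451719645}}{777}$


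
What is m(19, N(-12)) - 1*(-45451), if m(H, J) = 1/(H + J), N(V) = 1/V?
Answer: 10317389/227 ≈ 45451.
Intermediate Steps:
N(V) = 1/V
m(19, N(-12)) - 1*(-45451) = 1/(19 + 1/(-12)) - 1*(-45451) = 1/(19 - 1/12) + 45451 = 1/(227/12) + 45451 = 12/227 + 45451 = 10317389/227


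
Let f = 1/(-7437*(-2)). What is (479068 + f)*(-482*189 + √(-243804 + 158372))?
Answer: -108188856805239/2479 + 7125657433*I*√21358/7437 ≈ -4.3642e+10 + 1.4003e+8*I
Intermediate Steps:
f = 1/14874 ≈ 6.7231e-5
(479068 + f)*(-482*189 + √(-243804 + 158372)) = (479068 + 1/14874)*(-482*189 + √(-243804 + 158372)) = 7125657433*(-91098 + √(-85432))/14874 = 7125657433*(-91098 + 2*I*√21358)/14874 = -108188856805239/2479 + 7125657433*I*√21358/7437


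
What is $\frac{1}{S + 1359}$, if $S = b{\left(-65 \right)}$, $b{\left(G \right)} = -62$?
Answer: $\frac{1}{1297} \approx 0.00077101$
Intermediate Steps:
$S = -62$
$\frac{1}{S + 1359} = \frac{1}{-62 + 1359} = \frac{1}{1297}$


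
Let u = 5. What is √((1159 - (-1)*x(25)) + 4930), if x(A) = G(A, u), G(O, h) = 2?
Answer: √6091 ≈ 78.045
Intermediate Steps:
x(A) = 2
√((1159 - (-1)*x(25)) + 4930) = √((1159 - (-1)*2) + 4930) = √((1159 - 1*(-2)) + 4930) = √((1159 + 2) + 4930) = √(1161 + 4930) = √6091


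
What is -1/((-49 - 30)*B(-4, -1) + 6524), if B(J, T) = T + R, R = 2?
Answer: -1/6445 ≈ -0.00015516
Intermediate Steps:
B(J, T) = 2 + T (B(J, T) = T + 2 = 2 + T)
-1/((-49 - 30)*B(-4, -1) + 6524) = -1/((-49 - 30)*(2 - 1) + 6524) = -1/(-79*1 + 6524) = -1/(-79 + 6524) = -1/6445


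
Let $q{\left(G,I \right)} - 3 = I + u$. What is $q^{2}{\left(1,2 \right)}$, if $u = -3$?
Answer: $4$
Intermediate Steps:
$q{\left(G,I \right)} = I$ ($q{\left(G,I \right)} = 3 + \left(I - 3\right) = 3 + \left(-3 + I\right) = I$)
$q^{2}{\left(1,2 \right)} = 2^{2} = 4$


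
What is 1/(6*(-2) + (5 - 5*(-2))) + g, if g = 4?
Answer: 13/3 ≈ 4.3333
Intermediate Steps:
1/(6*(-2) + (5 - 5*(-2))) + g = 1/(6*(-2) + (5 - 5*(-2))) + 4 = 1/(-12 + (5 + 10)) + 4 = 1/(-12 + 15) + 4 = 1/3 + 4 = (⅓)*1 + 4 = ⅓ + 4 = 13/3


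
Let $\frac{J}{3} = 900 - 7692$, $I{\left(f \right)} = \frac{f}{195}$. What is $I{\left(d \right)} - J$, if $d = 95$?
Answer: $\frac{794683}{39} \approx 20377.0$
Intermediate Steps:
$I{\left(f \right)} = \frac{f}{195}$ ($I{\left(f \right)} = f \frac{1}{195} = \frac{f}{195}$)
$J = -20376$ ($J = 3 \left(900 - 7692\right) = 3 \left(-6792\right) = -20376$)
$I{\left(d \right)} - J = \frac{1}{195} \cdot 95 - -20376 = \frac{19}{39} + 20376 = \frac{794683}{39}$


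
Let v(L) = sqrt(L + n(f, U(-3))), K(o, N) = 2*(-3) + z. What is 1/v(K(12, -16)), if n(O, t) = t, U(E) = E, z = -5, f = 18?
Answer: -I*sqrt(14)/14 ≈ -0.26726*I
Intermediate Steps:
K(o, N) = -11 (K(o, N) = 2*(-3) - 5 = -6 - 5 = -11)
v(L) = sqrt(-3 + L) (v(L) = sqrt(L - 3) = sqrt(-3 + L))
1/v(K(12, -16)) = 1/(sqrt(-3 - 11)) = 1/(sqrt(-14)) = 1/(I*sqrt(14)) = -I*sqrt(14)/14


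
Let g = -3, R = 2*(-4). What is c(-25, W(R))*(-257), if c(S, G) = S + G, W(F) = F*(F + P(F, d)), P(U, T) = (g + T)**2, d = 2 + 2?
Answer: -7967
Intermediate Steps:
R = -8
d = 4
P(U, T) = (-3 + T)**2
W(F) = F*(1 + F) (W(F) = F*(F + (-3 + 4)**2) = F*(F + 1**2) = F*(F + 1) = F*(1 + F))
c(S, G) = G + S
c(-25, W(R))*(-257) = (-8*(1 - 8) - 25)*(-257) = (-8*(-7) - 25)*(-257) = (56 - 25)*(-257) = 31*(-257) = -7967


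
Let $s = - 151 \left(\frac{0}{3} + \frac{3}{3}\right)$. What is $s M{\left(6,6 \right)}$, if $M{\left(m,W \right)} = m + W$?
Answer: $-1812$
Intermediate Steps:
$M{\left(m,W \right)} = W + m$
$s = -151$ ($s = - 151 \left(0 \cdot \frac{1}{3} + 3 \cdot \frac{1}{3}\right) = - 151 \left(0 + 1\right) = \left(-151\right) 1 = -151$)
$s M{\left(6,6 \right)} = - 151 \left(6 + 6\right) = \left(-151\right) 12 = -1812$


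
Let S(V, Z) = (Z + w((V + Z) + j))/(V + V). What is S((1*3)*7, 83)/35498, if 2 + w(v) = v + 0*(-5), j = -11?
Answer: 29/248486 ≈ 0.00011671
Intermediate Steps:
w(v) = -2 + v (w(v) = -2 + (v + 0*(-5)) = -2 + (v + 0) = -2 + v)
S(V, Z) = (-13 + V + 2*Z)/(2*V) (S(V, Z) = (Z + (-2 + ((V + Z) - 11)))/(V + V) = (Z + (-2 + (-11 + V + Z)))/((2*V)) = (Z + (-13 + V + Z))*(1/(2*V)) = (-13 + V + 2*Z)*(1/(2*V)) = (-13 + V + 2*Z)/(2*V))
S((1*3)*7, 83)/35498 = ((-13 + (1*3)*7 + 2*83)/(2*(((1*3)*7))))/35498 = ((-13 + 3*7 + 166)/(2*((3*7))))*(1/35498) = ((1/2)*(-13 + 21 + 166)/21)*(1/35498) = ((1/2)*(1/21)*174)*(1/35498) = (29/7)*(1/35498) = 29/248486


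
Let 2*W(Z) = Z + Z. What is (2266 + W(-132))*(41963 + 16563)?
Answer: 124894484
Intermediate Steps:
W(Z) = Z (W(Z) = (Z + Z)/2 = (2*Z)/2 = Z)
(2266 + W(-132))*(41963 + 16563) = (2266 - 132)*(41963 + 16563) = 2134*58526 = 124894484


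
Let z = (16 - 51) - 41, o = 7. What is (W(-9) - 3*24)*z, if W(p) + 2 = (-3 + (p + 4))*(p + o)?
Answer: 4408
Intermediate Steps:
W(p) = -2 + (1 + p)*(7 + p) (W(p) = -2 + (-3 + (p + 4))*(p + 7) = -2 + (-3 + (4 + p))*(7 + p) = -2 + (1 + p)*(7 + p))
z = -76 (z = -35 - 41 = -76)
(W(-9) - 3*24)*z = ((5 + (-9)² + 8*(-9)) - 3*24)*(-76) = ((5 + 81 - 72) - 72)*(-76) = (14 - 72)*(-76) = -58*(-76) = 4408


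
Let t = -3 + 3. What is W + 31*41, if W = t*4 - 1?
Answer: 1270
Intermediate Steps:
t = 0
W = -1 (W = 0*4 - 1 = 0 - 1 = -1)
W + 31*41 = -1 + 31*41 = -1 + 1271 = 1270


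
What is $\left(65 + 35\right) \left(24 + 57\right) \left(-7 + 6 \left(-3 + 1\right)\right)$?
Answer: $-153900$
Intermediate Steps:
$\left(65 + 35\right) \left(24 + 57\right) \left(-7 + 6 \left(-3 + 1\right)\right) = 100 \cdot 81 \left(-7 + 6 \left(-2\right)\right) = 100 \cdot 81 \left(-7 - 12\right) = 100 \cdot 81 \left(-19\right) = 100 \left(-1539\right) = -153900$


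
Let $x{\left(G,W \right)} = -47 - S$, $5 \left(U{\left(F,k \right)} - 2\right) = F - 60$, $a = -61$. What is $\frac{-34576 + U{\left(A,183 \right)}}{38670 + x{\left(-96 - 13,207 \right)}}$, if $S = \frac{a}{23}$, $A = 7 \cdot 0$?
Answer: $- \frac{397739}{444195} \approx -0.89542$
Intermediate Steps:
$A = 0$
$S = - \frac{61}{23} \approx -2.6522$
$U{\left(F,k \right)} = -10 + \frac{F}{5}$ ($U{\left(F,k \right)} = 2 + \frac{F - 60}{5} = 2 + \frac{-60 + F}{5} = 2 + \left(-12 + \frac{F}{5}\right) = -10 + \frac{F}{5}$)
$x{\left(G,W \right)} = - \frac{1020}{23}$ ($x{\left(G,W \right)} = -47 - - \frac{61}{23} = -47 + \frac{61}{23} = - \frac{1020}{23}$)
$\frac{-34576 + U{\left(A,183 \right)}}{38670 + x{\left(-96 - 13,207 \right)}} = \frac{-34576 + \left(-10 + \frac{1}{5} \cdot 0\right)}{38670 - \frac{1020}{23}} = \frac{-34576 + \left(-10 + 0\right)}{\frac{888390}{23}} = \left(-34576 - 10\right) \frac{23}{888390} = \left(-34586\right) \frac{23}{888390} = - \frac{397739}{444195}$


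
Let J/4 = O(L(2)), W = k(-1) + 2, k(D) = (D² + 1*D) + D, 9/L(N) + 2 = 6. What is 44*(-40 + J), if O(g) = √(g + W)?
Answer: -1760 + 88*√13 ≈ -1442.7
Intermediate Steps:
L(N) = 9/4 (L(N) = 9/(-2 + 6) = 9/4)
k(D) = D² + 2*D (k(D) = (D² + D) + D = (D + D²) + D = D² + 2*D)
W = 1 (W = -(2 - 1) + 2 = -1*1 + 2 = -1 + 2 = 1)
O(g) = √(1 + g) (O(g) = √(g + 1) = √(1 + g))
J = 2*√13 (J = 4*√(1 + 9/4) = 4*√(13/4) = 4*(√13/2) = 2*√13 ≈ 7.2111)
44*(-40 + J) = 44*(-40 + 2*√13) = -1760 + 88*√13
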